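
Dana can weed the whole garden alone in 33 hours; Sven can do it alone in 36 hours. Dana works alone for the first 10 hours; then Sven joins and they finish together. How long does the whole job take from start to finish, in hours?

In 10 hours Dana does 10/33 of the job, leaving 23/33.
Dana and Sven together work at 23/396 per hour, so finishing takes 23/33 ÷ 23/396 = 12 hours.
Total time = 10 + 12 = 22 hours.

22 hours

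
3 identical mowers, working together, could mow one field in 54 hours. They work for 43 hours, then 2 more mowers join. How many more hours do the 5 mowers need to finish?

33/5 hours

One mower does 1/162 of the job per hour.
After 43 hours with 3 mowers, 43/54 is done (11/54 left).
With 5 mowers the rate is 5/162, so the rest takes 11/54 ÷ 5/162 = 33/5 hours.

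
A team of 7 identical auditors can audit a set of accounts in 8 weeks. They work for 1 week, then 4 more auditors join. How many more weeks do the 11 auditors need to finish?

One auditor does 1/56 of the job per week.
After 1 week with 7 auditors, 1/8 is done (7/8 left).
With 11 auditors the rate is 11/56, so the rest takes 7/8 ÷ 11/56 = 49/11 weeks.

49/11 weeks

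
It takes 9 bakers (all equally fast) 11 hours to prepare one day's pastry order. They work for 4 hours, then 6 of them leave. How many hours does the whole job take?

One baker does 1/99 of the job per hour.
After 4 hours with 9 bakers, 4/11 is done (7/11 left).
With 3 bakers the rate is 3/99 = 1/33, so the rest takes 7/11 ÷ 1/33 = 21 hours.
Total = 4 + 21 = 25 hours.

25 hours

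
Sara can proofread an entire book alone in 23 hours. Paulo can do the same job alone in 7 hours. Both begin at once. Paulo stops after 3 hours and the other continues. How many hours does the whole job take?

92/7 hours

In the first 3 hours the combined rate is 30/161, so 90/161 of the job is done, leaving 71/161.
After Paulo leaves the rate is 1/23 per hour; the remaining 71/161 takes 71/7 hours.
Total = 3 + 71/7 = 92/7 hours.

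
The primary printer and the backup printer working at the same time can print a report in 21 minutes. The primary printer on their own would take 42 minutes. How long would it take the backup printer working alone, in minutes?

Combined rate is 1/21 per minute.
Known contribution: 1/42 per minute.
So the backup printer's rate is 1/21 − 1/42 = 1/42, meaning 42 minutes alone.

42 minutes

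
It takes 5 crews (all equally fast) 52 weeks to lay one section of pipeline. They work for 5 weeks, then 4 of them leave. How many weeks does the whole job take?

One crew does 1/260 of the job per week.
After 5 weeks with 5 crews, 5/52 is done (47/52 left).
With 1 crew the rate is 1/260, so the rest takes 47/52 ÷ 1/260 = 235 weeks.
Total = 5 + 235 = 240 weeks.

240 weeks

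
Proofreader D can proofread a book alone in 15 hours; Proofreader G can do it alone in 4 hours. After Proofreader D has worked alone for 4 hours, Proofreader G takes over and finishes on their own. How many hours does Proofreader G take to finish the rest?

44/15 hours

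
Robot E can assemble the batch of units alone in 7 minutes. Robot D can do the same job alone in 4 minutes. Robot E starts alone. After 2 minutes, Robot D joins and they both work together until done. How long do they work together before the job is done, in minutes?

20/11 minutes

In the first 2 minutes Robot E alone does 2/7 of the job, leaving 5/7.
Once everyone is working, combined rate: 1/7 + 1/4 = (4 + 7)/28 = 11/28 per minute.
Remaining 5/7 at 11/28 per minute takes 20/11 minutes.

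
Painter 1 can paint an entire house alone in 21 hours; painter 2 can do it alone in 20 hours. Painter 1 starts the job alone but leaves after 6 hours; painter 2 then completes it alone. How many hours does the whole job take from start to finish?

142/7 hours

In 6 hours painter 1 does 6/21 = 2/7 of the job, leaving 5/7.
Painter 2 works at 1/20 per hour, so finishing takes 5/7 ÷ 1/20 = 100/7 hours.
Total time = 6 + 100/7 = 142/7 hours.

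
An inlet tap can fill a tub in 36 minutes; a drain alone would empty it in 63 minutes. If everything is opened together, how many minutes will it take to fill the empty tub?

Net rate = 1/36 − 1/63 = (7 − 4)/252 = 3/252 = 1/84 per minute.
Filling time = 1 ÷ (1/84) = 84 minutes.

84 minutes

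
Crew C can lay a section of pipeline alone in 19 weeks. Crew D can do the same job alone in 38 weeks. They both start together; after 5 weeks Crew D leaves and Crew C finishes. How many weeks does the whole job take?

33/2 weeks

In the first 5 weeks the combined rate is 3/38, so 15/38 of the job is done, leaving 23/38.
After Crew D leaves the rate is 1/19 per week; the remaining 23/38 takes 23/2 weeks.
Total = 5 + 23/2 = 33/2 weeks.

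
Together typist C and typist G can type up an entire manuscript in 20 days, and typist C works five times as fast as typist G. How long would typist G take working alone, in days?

Let typist G's rate be r; then typist C's rate is 5r, so together (5 + 1)r = 6r = 1/20.
Thus r = 1/120 per day.
Typist G alone: 120 days; typist C alone: 24 days.

120 days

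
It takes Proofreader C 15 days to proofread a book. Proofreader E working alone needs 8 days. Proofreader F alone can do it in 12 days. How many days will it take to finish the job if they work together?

40/11 days

Combined rate: 1/15 + 1/8 + 1/12 = (8 + 15 + 10)/120 = 33/120 = 11/40 per day.
Time = 1 ÷ (11/40) = 40/11 days.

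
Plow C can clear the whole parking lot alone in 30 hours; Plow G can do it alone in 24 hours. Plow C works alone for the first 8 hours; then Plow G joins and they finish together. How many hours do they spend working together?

In 8 hours Plow C does 8/30 = 4/15 of the job, leaving 11/15.
Plow C and Plow G together work at 3/40 per hour, so finishing takes 11/15 ÷ 3/40 = 88/9 hours.

88/9 hours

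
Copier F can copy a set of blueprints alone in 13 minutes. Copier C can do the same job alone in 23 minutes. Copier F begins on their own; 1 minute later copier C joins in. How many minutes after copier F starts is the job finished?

26/3 minutes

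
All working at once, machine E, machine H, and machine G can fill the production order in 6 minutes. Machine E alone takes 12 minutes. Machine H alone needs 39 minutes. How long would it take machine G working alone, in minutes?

Combined rate is 1/6 per minute.
Known contribution: 1/12 + 1/39 = (13 + 4)/156 = 17/156 per minute.
So machine G's rate is 1/6 − 17/156 = 3/52, meaning 52/3 minutes alone.

52/3 minutes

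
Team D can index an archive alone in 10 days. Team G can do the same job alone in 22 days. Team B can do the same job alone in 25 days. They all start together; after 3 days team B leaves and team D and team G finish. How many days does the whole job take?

121/20 days

In the first 3 days the combined rate is 51/275, so 153/275 of the job is done, leaving 122/275.
After team B leaves the rate is 8/55 per day; the remaining 122/275 takes 61/20 days.
Total = 3 + 61/20 = 121/20 days.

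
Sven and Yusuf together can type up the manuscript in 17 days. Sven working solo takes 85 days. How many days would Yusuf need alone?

Combined rate is 1/17 per day.
Known contribution: 1/85 per day.
So Yusuf's rate is 1/17 − 1/85 = 4/85, meaning 85/4 days alone.

85/4 days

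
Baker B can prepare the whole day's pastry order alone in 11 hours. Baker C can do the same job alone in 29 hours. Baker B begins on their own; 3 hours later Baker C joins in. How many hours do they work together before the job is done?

In the first 3 hours Baker B alone does 3/11 of the job, leaving 8/11.
Once everyone is working, combined rate: 1/11 + 1/29 = (29 + 11)/319 = 40/319 per hour.
Remaining 8/11 at 40/319 per hour takes 29/5 hours.

29/5 hours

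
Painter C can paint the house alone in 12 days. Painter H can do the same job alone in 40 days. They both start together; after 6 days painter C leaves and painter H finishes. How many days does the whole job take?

20 days

In the first 6 days the combined rate is 13/120, so 13/20 of the job is done, leaving 7/20.
After painter C leaves the rate is 1/40 per day; the remaining 7/20 takes 14 days.
Total = 6 + 14 = 20 days.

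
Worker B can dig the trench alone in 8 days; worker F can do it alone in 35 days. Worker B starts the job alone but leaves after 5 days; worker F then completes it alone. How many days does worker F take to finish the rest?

In 5 days worker B does 5/8 of the job, leaving 3/8.
Worker F works at 1/35 per day, so finishing takes 3/8 ÷ 1/35 = 105/8 days.

105/8 days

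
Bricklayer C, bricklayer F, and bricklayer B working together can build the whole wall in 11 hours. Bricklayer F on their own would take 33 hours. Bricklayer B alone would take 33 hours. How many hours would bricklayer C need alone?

Combined rate is 1/11 per hour.
Known contribution: 1/33 + 1/33 = (1 + 1)/33 = 2/33 per hour.
So bricklayer C's rate is 1/11 − 2/33 = 1/33, meaning 33 hours alone.

33 hours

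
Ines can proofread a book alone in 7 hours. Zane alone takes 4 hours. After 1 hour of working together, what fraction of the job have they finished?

Combined rate: 1/7 + 1/4 = (4 + 7)/28 = 11/28 per hour.
In 1 hour they complete 1·11/28 = 11/28 of the job.

11/28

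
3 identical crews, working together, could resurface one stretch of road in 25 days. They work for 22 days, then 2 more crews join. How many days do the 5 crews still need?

9/5 days

One crew does 1/75 of the job per day.
After 22 days with 3 crews, 22/25 is done (3/25 left).
With 5 crews the rate is 5/75 = 1/15, so the rest takes 3/25 ÷ 1/15 = 9/5 days.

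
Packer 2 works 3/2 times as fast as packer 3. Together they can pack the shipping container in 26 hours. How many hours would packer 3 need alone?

65 hours

Let packer 3's rate be r; then packer 2's rate is (3/2)r, so together (3/2 + 1)r = (5/2)r = 1/26.
Thus r = 1/65 per hour.
Packer 3 alone: 65 hours; packer 2 alone: 130/3 hours.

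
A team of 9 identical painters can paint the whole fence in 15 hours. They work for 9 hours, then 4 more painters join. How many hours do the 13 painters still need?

54/13 hours

One painter does 1/135 of the job per hour.
After 9 hours with 9 painters, 3/5 is done (2/5 left).
With 13 painters the rate is 13/135, so the rest takes 2/5 ÷ 13/135 = 54/13 hours.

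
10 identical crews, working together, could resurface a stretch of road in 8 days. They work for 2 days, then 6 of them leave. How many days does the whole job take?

17 days

One crew does 1/80 of the job per day.
After 2 days with 10 crews, 1/4 is done (3/4 left).
With 4 crews the rate is 4/80 = 1/20, so the rest takes 3/4 ÷ 1/20 = 15 days.
Total = 2 + 15 = 17 days.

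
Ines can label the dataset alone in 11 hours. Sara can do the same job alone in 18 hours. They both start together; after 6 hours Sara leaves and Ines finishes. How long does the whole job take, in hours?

22/3 hours

In the first 6 hours the combined rate is 29/198, so 29/33 of the job is done, leaving 4/33.
After Sara leaves the rate is 1/11 per hour; the remaining 4/33 takes 4/3 hours.
Total = 6 + 4/3 = 22/3 hours.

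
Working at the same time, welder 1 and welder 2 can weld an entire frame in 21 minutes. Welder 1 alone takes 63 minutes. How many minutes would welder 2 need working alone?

Combined rate is 1/21 per minute.
Known contribution: 1/63 per minute.
So welder 2's rate is 1/21 − 1/63 = 2/63, meaning 63/2 minutes alone.

63/2 minutes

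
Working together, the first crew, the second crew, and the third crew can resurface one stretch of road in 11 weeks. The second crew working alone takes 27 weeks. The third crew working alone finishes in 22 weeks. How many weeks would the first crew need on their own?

594/5 weeks

Combined rate is 1/11 per week.
Known contribution: 1/27 + 1/22 = (22 + 27)/594 = 49/594 per week.
So the first crew's rate is 1/11 − 49/594 = 5/594, meaning 594/5 weeks alone.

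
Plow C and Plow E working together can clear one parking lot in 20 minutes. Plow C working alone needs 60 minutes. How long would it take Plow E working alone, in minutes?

Combined rate is 1/20 per minute.
Known contribution: 1/60 per minute.
So Plow E's rate is 1/20 − 1/60 = 1/30, meaning 30 minutes alone.

30 minutes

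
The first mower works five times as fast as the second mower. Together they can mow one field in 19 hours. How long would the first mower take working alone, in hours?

114/5 hours

Let the second mower's rate be r; then the first mower's rate is 5r, so together (5 + 1)r = 6r = 1/19.
Thus r = 1/114 per hour.
The second mower alone: 114 hours; the first mower alone: 114/5 hours.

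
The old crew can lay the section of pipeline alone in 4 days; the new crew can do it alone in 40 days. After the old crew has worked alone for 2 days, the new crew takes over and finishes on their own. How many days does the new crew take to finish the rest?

20 days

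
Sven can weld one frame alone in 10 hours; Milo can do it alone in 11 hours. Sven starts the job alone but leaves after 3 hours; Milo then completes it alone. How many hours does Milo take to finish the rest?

77/10 hours

In 3 hours Sven does 3/10 of the job, leaving 7/10.
Milo works at 1/11 per hour, so finishing takes 7/10 ÷ 1/11 = 77/10 hours.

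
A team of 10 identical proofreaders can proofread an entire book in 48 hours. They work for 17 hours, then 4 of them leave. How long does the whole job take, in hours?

206/3 hours

One proofreader does 1/480 of the job per hour.
After 17 hours with 10 proofreaders, 17/48 is done (31/48 left).
With 6 proofreaders the rate is 6/480 = 1/80, so the rest takes 31/48 ÷ 1/80 = 155/3 hours.
Total = 17 + 155/3 = 206/3 hours.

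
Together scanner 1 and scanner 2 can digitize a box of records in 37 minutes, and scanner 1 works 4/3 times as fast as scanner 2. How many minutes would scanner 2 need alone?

259/3 minutes

Let scanner 2's rate be r; then scanner 1's rate is (4/3)r, so together (4/3 + 1)r = (7/3)r = 1/37.
Thus r = 3/259 per minute.
Scanner 2 alone: 259/3 minutes; scanner 1 alone: 259/4 minutes.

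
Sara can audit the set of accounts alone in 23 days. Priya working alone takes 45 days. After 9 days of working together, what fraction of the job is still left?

Combined rate: 1/23 + 1/45 = (45 + 23)/1035 = 68/1035 per day.
In 9 days they complete 9·68/1035 = 68/115 of the job.
So 47/115 remains.

47/115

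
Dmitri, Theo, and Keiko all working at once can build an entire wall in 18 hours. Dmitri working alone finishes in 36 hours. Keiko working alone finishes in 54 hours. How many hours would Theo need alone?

Combined rate is 1/18 per hour.
Known contribution: 1/36 + 1/54 = (3 + 2)/108 = 5/108 per hour.
So Theo's rate is 1/18 − 5/108 = 1/108, meaning 108 hours alone.

108 hours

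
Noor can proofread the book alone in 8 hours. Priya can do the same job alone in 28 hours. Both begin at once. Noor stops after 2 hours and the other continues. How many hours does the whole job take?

In the first 2 hours the combined rate is 9/56, so 9/28 of the job is done, leaving 19/28.
After Noor leaves the rate is 1/28 per hour; the remaining 19/28 takes 19 hours.
Total = 2 + 19 = 21 hours.

21 hours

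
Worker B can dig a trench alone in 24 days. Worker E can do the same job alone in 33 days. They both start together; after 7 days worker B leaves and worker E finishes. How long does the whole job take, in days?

In the first 7 days the combined rate is 19/264, so 133/264 of the job is done, leaving 131/264.
After worker B leaves the rate is 1/33 per day; the remaining 131/264 takes 131/8 days.
Total = 7 + 131/8 = 187/8 days.

187/8 days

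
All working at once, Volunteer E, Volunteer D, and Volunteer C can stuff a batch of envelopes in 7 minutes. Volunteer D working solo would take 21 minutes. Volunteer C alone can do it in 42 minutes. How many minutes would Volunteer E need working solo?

Combined rate is 1/7 per minute.
Known contribution: 1/21 + 1/42 = (2 + 1)/42 = 3/42 = 1/14 per minute.
So Volunteer E's rate is 1/7 − 1/14 = 1/14, meaning 14 minutes alone.

14 minutes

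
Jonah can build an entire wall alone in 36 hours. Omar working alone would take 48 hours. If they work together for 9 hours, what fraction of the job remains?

Combined rate: 1/36 + 1/48 = (4 + 3)/144 = 7/144 per hour.
In 9 hours they complete 9·7/144 = 7/16 of the job.
So 9/16 remains.

9/16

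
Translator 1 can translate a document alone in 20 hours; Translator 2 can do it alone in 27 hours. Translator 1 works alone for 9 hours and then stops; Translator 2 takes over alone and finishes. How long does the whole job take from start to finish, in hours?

477/20 hours

In 9 hours Translator 1 does 9/20 of the job, leaving 11/20.
Translator 2 works at 1/27 per hour, so finishing takes 11/20 ÷ 1/27 = 297/20 hours.
Total time = 9 + 297/20 = 477/20 hours.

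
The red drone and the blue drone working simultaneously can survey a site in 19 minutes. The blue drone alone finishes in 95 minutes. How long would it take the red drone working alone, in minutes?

95/4 minutes

Combined rate is 1/19 per minute.
Known contribution: 1/95 per minute.
So the red drone's rate is 1/19 − 1/95 = 4/95, meaning 95/4 minutes alone.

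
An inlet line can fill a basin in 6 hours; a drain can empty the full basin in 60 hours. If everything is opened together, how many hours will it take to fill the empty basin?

Net rate = 1/6 − 1/60 = (10 − 1)/60 = 9/60 = 3/20 per hour.
Filling time = 1 ÷ (3/20) = 20/3 hours.

20/3 hours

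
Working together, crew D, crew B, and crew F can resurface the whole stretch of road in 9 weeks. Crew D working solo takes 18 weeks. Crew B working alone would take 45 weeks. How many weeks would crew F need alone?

30 weeks

Combined rate is 1/9 per week.
Known contribution: 1/18 + 1/45 = (5 + 2)/90 = 7/90 per week.
So crew F's rate is 1/9 − 7/90 = 1/30, meaning 30 weeks alone.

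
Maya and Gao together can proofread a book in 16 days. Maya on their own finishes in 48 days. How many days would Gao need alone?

24 days

Combined rate is 1/16 per day.
Known contribution: 1/48 per day.
So Gao's rate is 1/16 − 1/48 = 1/24, meaning 24 days alone.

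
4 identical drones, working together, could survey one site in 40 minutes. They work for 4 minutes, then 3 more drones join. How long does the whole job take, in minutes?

172/7 minutes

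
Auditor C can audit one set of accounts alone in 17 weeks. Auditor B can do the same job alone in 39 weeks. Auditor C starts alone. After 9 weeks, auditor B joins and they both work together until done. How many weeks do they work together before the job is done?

39/7 weeks

In the first 9 weeks auditor C alone does 9/17 of the job, leaving 8/17.
Once everyone is working, combined rate: 1/17 + 1/39 = (39 + 17)/663 = 56/663 per week.
Remaining 8/17 at 56/663 per week takes 39/7 weeks.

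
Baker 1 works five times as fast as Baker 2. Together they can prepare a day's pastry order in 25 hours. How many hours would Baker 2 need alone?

150 hours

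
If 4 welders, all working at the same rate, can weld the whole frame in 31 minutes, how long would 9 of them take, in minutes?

124/9 minutes

Total work is 4·31 = 124 welder-minutes.
With 9 welders: 124/9 minutes.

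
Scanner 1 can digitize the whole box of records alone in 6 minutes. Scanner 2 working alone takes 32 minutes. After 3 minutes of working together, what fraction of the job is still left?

Combined rate: 1/6 + 1/32 = (16 + 3)/96 = 19/96 per minute.
In 3 minutes they complete 3·19/96 = 19/32 of the job.
So 13/32 remains.

13/32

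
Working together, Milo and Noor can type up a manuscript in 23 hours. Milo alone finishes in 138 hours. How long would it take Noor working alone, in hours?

Combined rate is 1/23 per hour.
Known contribution: 1/138 per hour.
So Noor's rate is 1/23 − 1/138 = 5/138, meaning 138/5 hours alone.

138/5 hours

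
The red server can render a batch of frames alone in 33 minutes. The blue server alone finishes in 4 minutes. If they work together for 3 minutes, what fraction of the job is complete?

37/44

Combined rate: 1/33 + 1/4 = (4 + 33)/132 = 37/132 per minute.
In 3 minutes they complete 3·37/132 = 37/44 of the job.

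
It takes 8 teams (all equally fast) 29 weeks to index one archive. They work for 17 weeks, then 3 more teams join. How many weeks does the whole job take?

283/11 weeks

One team does 1/232 of the job per week.
After 17 weeks with 8 teams, 17/29 is done (12/29 left).
With 11 teams the rate is 11/232, so the rest takes 12/29 ÷ 11/232 = 96/11 weeks.
Total = 17 + 96/11 = 283/11 weeks.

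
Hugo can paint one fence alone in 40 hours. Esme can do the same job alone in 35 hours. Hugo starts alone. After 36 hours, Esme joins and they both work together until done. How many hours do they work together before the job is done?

28/15 hours

In the first 36 hours Hugo alone does 36/40 = 9/10 of the job, leaving 1/10.
Once everyone is working, combined rate: 1/40 + 1/35 = (7 + 8)/280 = 15/280 = 3/56 per hour.
Remaining 1/10 at 3/56 per hour takes 28/15 hours.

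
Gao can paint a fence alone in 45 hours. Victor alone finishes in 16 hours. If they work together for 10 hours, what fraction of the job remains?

Combined rate: 1/45 + 1/16 = (16 + 45)/720 = 61/720 per hour.
In 10 hours they complete 10·61/720 = 61/72 of the job.
So 11/72 remains.

11/72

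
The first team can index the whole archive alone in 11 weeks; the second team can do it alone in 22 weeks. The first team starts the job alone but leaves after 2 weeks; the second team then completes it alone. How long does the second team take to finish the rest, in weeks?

18 weeks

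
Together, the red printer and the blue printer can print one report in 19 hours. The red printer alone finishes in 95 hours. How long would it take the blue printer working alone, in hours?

Combined rate is 1/19 per hour.
Known contribution: 1/95 per hour.
So the blue printer's rate is 1/19 − 1/95 = 4/95, meaning 95/4 hours alone.

95/4 hours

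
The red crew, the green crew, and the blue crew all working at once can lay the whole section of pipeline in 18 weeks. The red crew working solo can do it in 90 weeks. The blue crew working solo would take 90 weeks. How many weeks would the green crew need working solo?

30 weeks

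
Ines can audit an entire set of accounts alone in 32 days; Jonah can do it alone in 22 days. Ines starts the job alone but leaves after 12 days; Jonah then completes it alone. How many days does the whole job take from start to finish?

103/4 days

In 12 days Ines does 12/32 = 3/8 of the job, leaving 5/8.
Jonah works at 1/22 per day, so finishing takes 5/8 ÷ 1/22 = 55/4 days.
Total time = 12 + 55/4 = 103/4 days.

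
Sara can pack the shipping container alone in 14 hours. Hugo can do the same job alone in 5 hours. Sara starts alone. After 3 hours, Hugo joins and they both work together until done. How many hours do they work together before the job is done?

55/19 hours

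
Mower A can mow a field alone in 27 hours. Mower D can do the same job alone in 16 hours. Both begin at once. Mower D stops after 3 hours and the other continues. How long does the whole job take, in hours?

351/16 hours

In the first 3 hours the combined rate is 43/432, so 43/144 of the job is done, leaving 101/144.
After Mower D leaves the rate is 1/27 per hour; the remaining 101/144 takes 303/16 hours.
Total = 3 + 303/16 = 351/16 hours.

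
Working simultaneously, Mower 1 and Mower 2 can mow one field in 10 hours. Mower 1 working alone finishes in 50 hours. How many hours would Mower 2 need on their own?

Combined rate is 1/10 per hour.
Known contribution: 1/50 per hour.
So Mower 2's rate is 1/10 − 1/50 = 2/25, meaning 25/2 hours alone.

25/2 hours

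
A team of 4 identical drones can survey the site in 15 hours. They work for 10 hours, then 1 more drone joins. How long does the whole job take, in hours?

14 hours

One drone does 1/60 of the job per hour.
After 10 hours with 4 drones, 2/3 is done (1/3 left).
With 5 drones the rate is 5/60 = 1/12, so the rest takes 1/3 ÷ 1/12 = 4 hours.
Total = 10 + 4 = 14 hours.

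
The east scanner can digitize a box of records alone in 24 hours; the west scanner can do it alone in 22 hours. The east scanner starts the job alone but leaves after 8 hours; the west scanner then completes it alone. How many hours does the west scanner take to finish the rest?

44/3 hours

In 8 hours the east scanner does 8/24 = 1/3 of the job, leaving 2/3.
The west scanner works at 1/22 per hour, so finishing takes 2/3 ÷ 1/22 = 44/3 hours.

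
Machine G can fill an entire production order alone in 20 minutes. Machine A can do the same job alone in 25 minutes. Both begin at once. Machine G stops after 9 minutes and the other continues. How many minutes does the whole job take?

In the first 9 minutes the combined rate is 9/100, so 81/100 of the job is done, leaving 19/100.
After Machine G leaves the rate is 1/25 per minute; the remaining 19/100 takes 19/4 minutes.
Total = 9 + 19/4 = 55/4 minutes.

55/4 minutes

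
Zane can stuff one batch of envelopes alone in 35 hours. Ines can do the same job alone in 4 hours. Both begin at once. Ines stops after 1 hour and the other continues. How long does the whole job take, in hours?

In the first 1 hour the combined rate is 39/140, so 39/140 of the job is done, leaving 101/140.
After Ines leaves the rate is 1/35 per hour; the remaining 101/140 takes 101/4 hours.
Total = 1 + 101/4 = 105/4 hours.

105/4 hours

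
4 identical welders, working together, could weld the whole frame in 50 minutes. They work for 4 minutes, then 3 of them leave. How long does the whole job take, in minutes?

188 minutes

One welder does 1/200 of the job per minute.
After 4 minutes with 4 welders, 2/25 is done (23/25 left).
With 1 welder the rate is 1/200, so the rest takes 23/25 ÷ 1/200 = 184 minutes.
Total = 4 + 184 = 188 minutes.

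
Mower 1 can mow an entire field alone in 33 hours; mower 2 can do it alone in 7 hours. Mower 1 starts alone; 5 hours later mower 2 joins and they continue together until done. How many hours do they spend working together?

49/10 hours

In 5 hours mower 1 does 5/33 of the job, leaving 28/33.
Mower 1 and mower 2 together work at 40/231 per hour, so finishing takes 28/33 ÷ 40/231 = 49/10 hours.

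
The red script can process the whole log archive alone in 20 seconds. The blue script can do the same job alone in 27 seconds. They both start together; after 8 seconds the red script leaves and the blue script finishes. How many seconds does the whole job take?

81/5 seconds

In the first 8 seconds the combined rate is 47/540, so 94/135 of the job is done, leaving 41/135.
After the red script leaves the rate is 1/27 per second; the remaining 41/135 takes 41/5 seconds.
Total = 8 + 41/5 = 81/5 seconds.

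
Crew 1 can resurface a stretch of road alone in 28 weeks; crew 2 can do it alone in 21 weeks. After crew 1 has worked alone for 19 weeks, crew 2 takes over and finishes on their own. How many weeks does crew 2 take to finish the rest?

27/4 weeks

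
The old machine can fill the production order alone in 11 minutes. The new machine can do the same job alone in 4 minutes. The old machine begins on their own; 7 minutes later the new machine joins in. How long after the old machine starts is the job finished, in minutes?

121/15 minutes

In the first 7 minutes the old machine alone does 7/11 of the job, leaving 4/11.
Once everyone is working, combined rate: 1/11 + 1/4 = (4 + 11)/44 = 15/44 per minute.
Remaining 4/11 at 15/44 per minute takes 16/15 minutes.
Total from the start = 7 + 16/15 = 121/15 minutes.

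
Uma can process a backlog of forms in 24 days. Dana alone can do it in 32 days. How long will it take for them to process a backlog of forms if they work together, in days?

With two workers the combined time is the product over the sum: 24·32/(24+32) = 768/56 = 96/7 days.

96/7 days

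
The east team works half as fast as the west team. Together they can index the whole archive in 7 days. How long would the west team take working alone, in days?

21/2 days

Let the west team's rate be r; then the east team's rate is (1/2)r, so together (1/2 + 1)r = (3/2)r = 1/7.
Thus r = 2/21 per day.
The west team alone: 21/2 days; the east team alone: 21 days.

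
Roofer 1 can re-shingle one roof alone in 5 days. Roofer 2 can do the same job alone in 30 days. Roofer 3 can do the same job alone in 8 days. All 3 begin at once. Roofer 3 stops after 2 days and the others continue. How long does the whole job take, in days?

In the first 2 days the combined rate is 43/120, so 43/60 of the job is done, leaving 17/60.
After Roofer 3 leaves the rate is 7/30 per day; the remaining 17/60 takes 17/14 days.
Total = 2 + 17/14 = 45/14 days.

45/14 days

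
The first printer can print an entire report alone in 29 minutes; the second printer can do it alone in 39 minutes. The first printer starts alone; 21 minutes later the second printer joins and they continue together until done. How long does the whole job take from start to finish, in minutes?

435/17 minutes

In 21 minutes the first printer does 21/29 of the job, leaving 8/29.
The first printer and the second printer together work at 68/1131 per minute, so finishing takes 8/29 ÷ 68/1131 = 78/17 minutes.
Total time = 21 + 78/17 = 435/17 minutes.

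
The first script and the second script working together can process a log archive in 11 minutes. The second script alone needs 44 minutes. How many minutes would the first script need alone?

44/3 minutes

Combined rate is 1/11 per minute.
Known contribution: 1/44 per minute.
So the first script's rate is 1/11 − 1/44 = 3/44, meaning 44/3 minutes alone.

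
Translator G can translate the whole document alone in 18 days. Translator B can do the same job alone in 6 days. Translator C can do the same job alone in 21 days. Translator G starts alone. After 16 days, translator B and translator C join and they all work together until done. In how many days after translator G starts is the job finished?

In the first 16 days translator G alone does 16/18 = 8/9 of the job, leaving 1/9.
Once everyone is working, combined rate: 1/18 + 1/6 + 1/21 = (7 + 21 + 6)/126 = 34/126 = 17/63 per day.
Remaining 1/9 at 17/63 per day takes 7/17 days.
Total from the start = 16 + 7/17 = 279/17 days.

279/17 days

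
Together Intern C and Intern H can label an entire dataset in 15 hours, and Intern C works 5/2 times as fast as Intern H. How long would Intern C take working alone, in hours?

21 hours

Let Intern H's rate be r; then Intern C's rate is (5/2)r, so together (5/2 + 1)r = (7/2)r = 1/15.
Thus r = 2/105 per hour.
Intern H alone: 105/2 hours; Intern C alone: 21 hours.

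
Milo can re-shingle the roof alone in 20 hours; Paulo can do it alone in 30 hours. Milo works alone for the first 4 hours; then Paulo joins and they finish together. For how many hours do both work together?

48/5 hours

In 4 hours Milo does 4/20 = 1/5 of the job, leaving 4/5.
Milo and Paulo together work at 1/12 per hour, so finishing takes 4/5 ÷ 1/12 = 48/5 hours.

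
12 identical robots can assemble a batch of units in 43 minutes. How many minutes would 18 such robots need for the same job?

Total work is 12·43 = 516 robot-minutes.
With 18 robots: 516/18 = 86/3 minutes.

86/3 minutes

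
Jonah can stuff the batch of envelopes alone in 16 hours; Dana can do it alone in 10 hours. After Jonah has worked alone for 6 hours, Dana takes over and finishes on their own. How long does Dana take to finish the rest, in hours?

In 6 hours Jonah does 6/16 = 3/8 of the job, leaving 5/8.
Dana works at 1/10 per hour, so finishing takes 5/8 ÷ 1/10 = 25/4 hours.

25/4 hours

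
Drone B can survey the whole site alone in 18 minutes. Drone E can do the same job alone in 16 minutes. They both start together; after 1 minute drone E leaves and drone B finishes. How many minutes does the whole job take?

In the first 1 minute the combined rate is 17/144, so 17/144 of the job is done, leaving 127/144.
After drone E leaves the rate is 1/18 per minute; the remaining 127/144 takes 127/8 minutes.
Total = 1 + 127/8 = 135/8 minutes.

135/8 minutes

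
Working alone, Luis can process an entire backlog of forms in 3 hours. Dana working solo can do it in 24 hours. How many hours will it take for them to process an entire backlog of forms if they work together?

Combined rate: 1/3 + 1/24 = (8 + 1)/24 = 9/24 = 3/8 per hour.
Time = 1 ÷ (3/8) = 8/3 hours.

8/3 hours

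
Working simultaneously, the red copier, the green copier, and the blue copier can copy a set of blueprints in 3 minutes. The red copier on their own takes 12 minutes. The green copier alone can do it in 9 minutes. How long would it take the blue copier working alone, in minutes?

36/5 minutes

Combined rate is 1/3 per minute.
Known contribution: 1/12 + 1/9 = (3 + 4)/36 = 7/36 per minute.
So the blue copier's rate is 1/3 − 7/36 = 5/36, meaning 36/5 minutes alone.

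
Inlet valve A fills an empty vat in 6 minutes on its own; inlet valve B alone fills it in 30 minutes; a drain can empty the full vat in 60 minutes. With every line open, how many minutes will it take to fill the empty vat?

60/11 minutes

Net rate = 1/6 + 1/30 − 1/60 = (10 + 2 − 1)/60 = 11/60 per minute.
Filling time = 1 ÷ (11/60) = 60/11 minutes.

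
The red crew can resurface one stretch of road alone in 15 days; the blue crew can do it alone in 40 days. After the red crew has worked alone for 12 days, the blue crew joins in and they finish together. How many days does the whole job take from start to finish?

In 12 days the red crew does 12/15 = 4/5 of the job, leaving 1/5.
The red crew and the blue crew together work at 11/120 per day, so finishing takes 1/5 ÷ 11/120 = 24/11 days.
Total time = 12 + 24/11 = 156/11 days.

156/11 days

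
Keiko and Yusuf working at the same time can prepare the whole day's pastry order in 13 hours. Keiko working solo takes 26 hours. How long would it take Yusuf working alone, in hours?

Combined rate is 1/13 per hour.
Known contribution: 1/26 per hour.
So Yusuf's rate is 1/13 − 1/26 = 1/26, meaning 26 hours alone.

26 hours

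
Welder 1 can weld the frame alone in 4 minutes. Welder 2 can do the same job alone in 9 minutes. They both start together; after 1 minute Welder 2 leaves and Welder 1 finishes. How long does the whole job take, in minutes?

32/9 minutes

In the first 1 minute the combined rate is 13/36, so 13/36 of the job is done, leaving 23/36.
After Welder 2 leaves the rate is 1/4 per minute; the remaining 23/36 takes 23/9 minutes.
Total = 1 + 23/9 = 32/9 minutes.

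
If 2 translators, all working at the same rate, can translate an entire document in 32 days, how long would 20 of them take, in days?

Total work is 2·32 = 64 translator-days.
With 20 translators: 64/20 = 16/5 days.

16/5 days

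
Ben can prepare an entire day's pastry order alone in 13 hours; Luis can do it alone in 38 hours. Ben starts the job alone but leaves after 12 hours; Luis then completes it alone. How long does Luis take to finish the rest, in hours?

38/13 hours

In 12 hours Ben does 12/13 of the job, leaving 1/13.
Luis works at 1/38 per hour, so finishing takes 1/13 ÷ 1/38 = 38/13 hours.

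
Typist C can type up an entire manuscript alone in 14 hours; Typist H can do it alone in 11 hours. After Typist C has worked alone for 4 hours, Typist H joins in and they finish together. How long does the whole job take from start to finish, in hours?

In 4 hours Typist C does 4/14 = 2/7 of the job, leaving 5/7.
Typist C and Typist H together work at 25/154 per hour, so finishing takes 5/7 ÷ 25/154 = 22/5 hours.
Total time = 4 + 22/5 = 42/5 hours.

42/5 hours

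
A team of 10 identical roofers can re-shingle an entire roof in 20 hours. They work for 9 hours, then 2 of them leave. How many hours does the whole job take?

91/4 hours

One roofer does 1/200 of the job per hour.
After 9 hours with 10 roofers, 9/20 is done (11/20 left).
With 8 roofers the rate is 8/200 = 1/25, so the rest takes 11/20 ÷ 1/25 = 55/4 hours.
Total = 9 + 55/4 = 91/4 hours.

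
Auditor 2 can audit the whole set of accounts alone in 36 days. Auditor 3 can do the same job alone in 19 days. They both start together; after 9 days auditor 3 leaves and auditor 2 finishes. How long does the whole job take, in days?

360/19 days

In the first 9 days the combined rate is 55/684, so 55/76 of the job is done, leaving 21/76.
After auditor 3 leaves the rate is 1/36 per day; the remaining 21/76 takes 189/19 days.
Total = 9 + 189/19 = 360/19 days.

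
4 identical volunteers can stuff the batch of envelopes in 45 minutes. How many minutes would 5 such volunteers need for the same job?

36 minutes

Total work is 4·45 = 180 volunteer-minutes.
With 5 volunteers: 180/5 = 36 minutes.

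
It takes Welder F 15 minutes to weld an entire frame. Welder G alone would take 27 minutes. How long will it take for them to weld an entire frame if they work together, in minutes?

With two workers the combined time is the product over the sum: 15·27/(15+27) = 405/42 = 135/14 minutes.

135/14 minutes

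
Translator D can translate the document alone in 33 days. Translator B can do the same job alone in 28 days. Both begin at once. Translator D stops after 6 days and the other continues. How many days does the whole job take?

In the first 6 days the combined rate is 61/924, so 61/154 of the job is done, leaving 93/154.
After Translator D leaves the rate is 1/28 per day; the remaining 93/154 takes 186/11 days.
Total = 6 + 186/11 = 252/11 days.

252/11 days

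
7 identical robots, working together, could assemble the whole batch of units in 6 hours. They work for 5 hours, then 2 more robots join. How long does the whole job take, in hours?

One robot does 1/42 of the job per hour.
After 5 hours with 7 robots, 5/6 is done (1/6 left).
With 9 robots the rate is 9/42 = 3/14, so the rest takes 1/6 ÷ 3/14 = 7/9 hours.
Total = 5 + 7/9 = 52/9 hours.

52/9 hours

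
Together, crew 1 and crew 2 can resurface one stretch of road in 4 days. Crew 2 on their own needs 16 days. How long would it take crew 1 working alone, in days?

Combined rate is 1/4 per day.
Known contribution: 1/16 per day.
So crew 1's rate is 1/4 − 1/16 = 3/16, meaning 16/3 days alone.

16/3 days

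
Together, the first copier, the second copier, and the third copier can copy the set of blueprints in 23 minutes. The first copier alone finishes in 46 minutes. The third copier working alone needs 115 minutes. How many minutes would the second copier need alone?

Combined rate is 1/23 per minute.
Known contribution: 1/46 + 1/115 = (5 + 2)/230 = 7/230 per minute.
So the second copier's rate is 1/23 − 7/230 = 3/230, meaning 230/3 minutes alone.

230/3 minutes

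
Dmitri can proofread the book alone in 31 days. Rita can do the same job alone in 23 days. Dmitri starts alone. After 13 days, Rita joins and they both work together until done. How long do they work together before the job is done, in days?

In the first 13 days Dmitri alone does 13/31 of the job, leaving 18/31.
Once everyone is working, combined rate: 1/31 + 1/23 = (23 + 31)/713 = 54/713 per day.
Remaining 18/31 at 54/713 per day takes 23/3 days.

23/3 days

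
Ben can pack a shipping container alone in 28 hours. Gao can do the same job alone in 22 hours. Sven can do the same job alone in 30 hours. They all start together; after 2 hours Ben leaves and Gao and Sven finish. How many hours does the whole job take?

In the first 2 hours the combined rate is 529/4620, so 529/2310 of the job is done, leaving 1781/2310.
After Ben leaves the rate is 13/165 per hour; the remaining 1781/2310 takes 137/14 hours.
Total = 2 + 137/14 = 165/14 hours.

165/14 hours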